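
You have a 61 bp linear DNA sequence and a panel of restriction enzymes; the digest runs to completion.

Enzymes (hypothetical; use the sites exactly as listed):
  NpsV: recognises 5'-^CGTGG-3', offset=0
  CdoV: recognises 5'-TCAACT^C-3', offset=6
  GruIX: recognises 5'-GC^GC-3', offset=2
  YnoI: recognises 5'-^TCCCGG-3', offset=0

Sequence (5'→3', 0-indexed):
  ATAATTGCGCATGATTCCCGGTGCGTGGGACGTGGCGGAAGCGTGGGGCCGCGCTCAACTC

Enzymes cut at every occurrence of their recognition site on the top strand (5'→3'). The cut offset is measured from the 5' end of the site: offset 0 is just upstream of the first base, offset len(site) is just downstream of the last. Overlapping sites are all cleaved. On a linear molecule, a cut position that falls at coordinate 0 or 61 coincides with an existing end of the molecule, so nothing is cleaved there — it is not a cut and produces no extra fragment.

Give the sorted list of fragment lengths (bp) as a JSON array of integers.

[1,7,7,8,8,8,11,11]

Scan for sites:
  NpsV CGTGG/0: at [23, 30, 41] ⇒ [23, 30, 41]
  CdoV TCAACTC/6: at [54] ⇒ [60]
  GruIX GCGC/2: at [6, 50] ⇒ [8, 52]
  YnoI TCCCGG/0: at [15] ⇒ [15]

Pooled cuts: [8, 15, 23, 30, 41, 52, 60]

Fragments:
  [0,8): 8 bp
  [8,15): 7 bp
  [15,23): 8 bp
  [23,30): 7 bp
  [30,41): 11 bp
  [41,52): 11 bp
  [52,60): 8 bp
  [60,61): 1 bp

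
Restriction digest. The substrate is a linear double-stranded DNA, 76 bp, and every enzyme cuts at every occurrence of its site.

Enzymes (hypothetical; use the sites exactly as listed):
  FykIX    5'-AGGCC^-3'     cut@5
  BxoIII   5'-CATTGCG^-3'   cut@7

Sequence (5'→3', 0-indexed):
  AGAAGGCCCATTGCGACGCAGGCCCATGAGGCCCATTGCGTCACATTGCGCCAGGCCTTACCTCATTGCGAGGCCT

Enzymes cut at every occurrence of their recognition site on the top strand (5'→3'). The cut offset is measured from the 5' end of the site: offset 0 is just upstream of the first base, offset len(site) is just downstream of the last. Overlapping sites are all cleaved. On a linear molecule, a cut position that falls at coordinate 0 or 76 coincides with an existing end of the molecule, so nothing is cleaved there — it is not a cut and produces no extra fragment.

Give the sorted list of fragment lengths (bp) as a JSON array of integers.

[1,5,7,7,7,8,9,9,10,13]

Site scan:
  FykIX AGGCC/5: at [3, 19, 28, 52, 70] ⇒ [8, 24, 33, 57, 75]
  BxoIII CATTGCG/7: at [8, 33, 43, 63] ⇒ [15, 40, 50, 70]

Pooled cuts: [8, 15, 24, 33, 40, 50, 57, 70, 75]

Fragments:
  [0,8): 8 bp
  [8,15): 7 bp
  [15,24): 9 bp
  [24,33): 9 bp
  [33,40): 7 bp
  [40,50): 10 bp
  [50,57): 7 bp
  [57,70): 13 bp
  [70,75): 5 bp
  [75,76): 1 bp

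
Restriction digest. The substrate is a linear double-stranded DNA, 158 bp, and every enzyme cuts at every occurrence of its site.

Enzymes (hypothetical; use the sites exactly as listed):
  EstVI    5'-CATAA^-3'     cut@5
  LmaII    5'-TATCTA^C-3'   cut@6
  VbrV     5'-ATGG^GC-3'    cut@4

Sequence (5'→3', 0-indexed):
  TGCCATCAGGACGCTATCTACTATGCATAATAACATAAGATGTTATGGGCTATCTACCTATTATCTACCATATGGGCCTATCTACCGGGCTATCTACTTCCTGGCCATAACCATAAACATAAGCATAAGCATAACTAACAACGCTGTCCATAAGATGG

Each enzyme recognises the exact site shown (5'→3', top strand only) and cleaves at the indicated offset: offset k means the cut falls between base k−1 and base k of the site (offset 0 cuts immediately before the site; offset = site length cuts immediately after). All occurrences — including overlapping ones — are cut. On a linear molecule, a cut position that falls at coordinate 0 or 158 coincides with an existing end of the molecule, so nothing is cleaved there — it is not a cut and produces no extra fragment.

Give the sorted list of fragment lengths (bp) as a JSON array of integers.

[5,6,6,6,6,8,8,8,9,10,10,11,12,14,19,20]

Site scan:
  EstVI CATAA/5: at [25, 33, 105, 111, 117, 123, 129, 148] ⇒ [30, 38, 110, 116, 122, 128, 134, 153]
  LmaII TATCTAC/6: at [14, 50, 61, 78, 90] ⇒ [20, 56, 67, 84, 96]
  VbrV ATGGGC/4: at [44, 71] ⇒ [48, 75]

Pooled cuts: [20, 30, 38, 48, 56, 67, 75, 84, 96, 110, 116, 122, 128, 134, 153]

Fragment lengths:
  [0,20): 20 bp
  [20,30): 10 bp
  [30,38): 8 bp
  [38,48): 10 bp
  [48,56): 8 bp
  [56,67): 11 bp
  [67,75): 8 bp
  [75,84): 9 bp
  [84,96): 12 bp
  [96,110): 14 bp
  [110,116): 6 bp
  [116,122): 6 bp
  [122,128): 6 bp
  [128,134): 6 bp
  [134,153): 19 bp
  [153,158): 5 bp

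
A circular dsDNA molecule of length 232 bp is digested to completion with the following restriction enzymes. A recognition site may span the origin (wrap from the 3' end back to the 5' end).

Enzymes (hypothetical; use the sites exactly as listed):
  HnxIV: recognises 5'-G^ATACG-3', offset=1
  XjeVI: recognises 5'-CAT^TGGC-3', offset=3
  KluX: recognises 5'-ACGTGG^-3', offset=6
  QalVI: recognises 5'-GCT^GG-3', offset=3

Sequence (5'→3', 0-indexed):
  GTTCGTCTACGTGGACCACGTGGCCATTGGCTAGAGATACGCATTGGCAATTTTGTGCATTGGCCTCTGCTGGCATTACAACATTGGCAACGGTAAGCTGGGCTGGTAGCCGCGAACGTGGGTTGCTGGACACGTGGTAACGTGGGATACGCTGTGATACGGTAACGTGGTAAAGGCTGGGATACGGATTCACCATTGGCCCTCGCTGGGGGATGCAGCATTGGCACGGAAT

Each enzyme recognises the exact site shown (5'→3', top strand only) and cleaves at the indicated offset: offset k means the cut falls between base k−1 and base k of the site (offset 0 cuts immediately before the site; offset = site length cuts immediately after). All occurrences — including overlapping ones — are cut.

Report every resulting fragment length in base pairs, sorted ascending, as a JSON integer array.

Per-enzyme occurrences:
  HnxIV (GATACG, off=1): starts [35, 145, 155, 180] → cuts [36, 146, 156, 181]
  XjeVI (CATTGGC, off=3): starts [24, 41, 57, 81, 193, 218] → cuts [27, 44, 60, 84, 196, 221]
  KluX (ACGTGG, off=6): starts [8, 17, 115, 131, 139, 164] → cuts [14, 23, 121, 137, 145, 170]
  QalVI (GCTGG, off=3): starts [68, 96, 101, 124, 175, 204] → cuts [71, 99, 104, 127, 178, 207]

Pooled cuts: [14, 23, 27, 36, 44, 60, 71, 84, 99, 104, 121, 127, 137, 145, 146, 156, 170, 178, 181, 196, 207, 221]

Fragments:
  14→23: 9 bp
  23→27: 4 bp
  27→36: 9 bp
  36→44: 8 bp
  44→60: 16 bp
  60→71: 11 bp
  71→84: 13 bp
  84→99: 15 bp
  99→104: 5 bp
  104→121: 17 bp
  121→127: 6 bp
  127→137: 10 bp
  137→145: 8 bp
  145→146: 1 bp
  146→156: 10 bp
  156→170: 14 bp
  170→178: 8 bp
  178→181: 3 bp
  181→196: 15 bp
  196→207: 11 bp
  207→221: 14 bp
  221→14 (wrap): 232-221+14 = 25 bp

[1,3,4,5,6,8,8,8,9,9,10,10,11,11,13,14,14,15,15,16,17,25]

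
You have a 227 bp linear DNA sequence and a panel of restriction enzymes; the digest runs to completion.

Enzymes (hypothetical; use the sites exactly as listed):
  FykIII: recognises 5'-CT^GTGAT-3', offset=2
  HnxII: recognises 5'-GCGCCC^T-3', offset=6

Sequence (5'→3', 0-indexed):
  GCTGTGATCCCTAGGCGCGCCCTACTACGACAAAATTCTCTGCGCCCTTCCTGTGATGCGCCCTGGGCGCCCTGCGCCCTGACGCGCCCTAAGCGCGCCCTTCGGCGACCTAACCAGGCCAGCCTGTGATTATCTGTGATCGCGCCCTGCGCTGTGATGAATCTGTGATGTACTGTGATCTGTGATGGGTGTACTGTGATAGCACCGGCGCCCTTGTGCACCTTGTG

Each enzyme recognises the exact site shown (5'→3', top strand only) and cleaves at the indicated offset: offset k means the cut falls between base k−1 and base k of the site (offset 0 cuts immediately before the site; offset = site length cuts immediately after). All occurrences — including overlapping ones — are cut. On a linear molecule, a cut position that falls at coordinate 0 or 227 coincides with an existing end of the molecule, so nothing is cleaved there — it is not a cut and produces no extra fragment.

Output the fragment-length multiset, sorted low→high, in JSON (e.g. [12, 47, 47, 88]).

Site scan:
  FykIII (CTGTGAT, off=2): starts [1, 50, 123, 133, 151, 162, 172, 179, 193] → cuts [3, 52, 125, 135, 153, 164, 174, 181, 195]
  HnxII (GCGCCCT, off=6): starts [16, 41, 57, 66, 73, 83, 94, 141, 207] → cuts [22, 47, 63, 72, 79, 89, 100, 147, 213]

All cut coordinates (distinct, sorted): [3, 22, 47, 52, 63, 72, 79, 89, 100, 125, 135, 147, 153, 164, 174, 181, 195, 213]

Fragments:
  [0,3): 3 bp
  [3,22): 19 bp
  [22,47): 25 bp
  [47,52): 5 bp
  [52,63): 11 bp
  [63,72): 9 bp
  [72,79): 7 bp
  [79,89): 10 bp
  [89,100): 11 bp
  [100,125): 25 bp
  [125,135): 10 bp
  [135,147): 12 bp
  [147,153): 6 bp
  [153,164): 11 bp
  [164,174): 10 bp
  [174,181): 7 bp
  [181,195): 14 bp
  [195,213): 18 bp
  [213,227): 14 bp

[3,5,6,7,7,9,10,10,10,11,11,11,12,14,14,18,19,25,25]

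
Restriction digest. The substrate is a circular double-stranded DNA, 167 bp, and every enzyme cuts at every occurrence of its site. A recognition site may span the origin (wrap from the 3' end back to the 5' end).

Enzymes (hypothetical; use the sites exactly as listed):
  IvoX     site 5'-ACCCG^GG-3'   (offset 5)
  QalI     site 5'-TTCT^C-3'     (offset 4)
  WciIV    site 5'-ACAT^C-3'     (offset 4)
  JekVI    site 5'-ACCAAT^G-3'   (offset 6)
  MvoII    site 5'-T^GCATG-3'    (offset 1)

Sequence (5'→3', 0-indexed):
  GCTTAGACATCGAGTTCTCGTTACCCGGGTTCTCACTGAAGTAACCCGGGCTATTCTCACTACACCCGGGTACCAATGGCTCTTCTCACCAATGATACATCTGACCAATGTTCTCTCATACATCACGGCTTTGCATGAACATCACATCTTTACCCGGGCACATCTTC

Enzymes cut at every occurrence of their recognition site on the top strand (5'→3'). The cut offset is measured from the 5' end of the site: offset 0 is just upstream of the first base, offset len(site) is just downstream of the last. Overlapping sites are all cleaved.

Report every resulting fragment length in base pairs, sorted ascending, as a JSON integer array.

Scan for sites:
  IvoX ACCCGGG/5: at [22, 43, 63, 151] ⇒ [27, 48, 68, 156]
  QalI TTCTC/4: at [14, 29, 53, 82, 110] ⇒ [18, 33, 57, 86, 114]
  WciIV ACATC/4: at [6, 96, 119, 138, 143, 159] ⇒ [10, 100, 123, 142, 147, 163]
  JekVI ACCAATG/6: at [71, 87, 103] ⇒ [77, 93, 109]
  MvoII TGCATG/1: at [131] ⇒ [132]

All cut coordinates (distinct, sorted): [10, 18, 27, 33, 48, 57, 68, 77, 86, 93, 100, 109, 114, 123, 132, 142, 147, 156, 163]

Fragment lengths:
  10→18: 8 bp
  18→27: 9 bp
  27→33: 6 bp
  33→48: 15 bp
  48→57: 9 bp
  57→68: 11 bp
  68→77: 9 bp
  77→86: 9 bp
  86→93: 7 bp
  93→100: 7 bp
  100→109: 9 bp
  109→114: 5 bp
  114→123: 9 bp
  123→132: 9 bp
  132→142: 10 bp
  142→147: 5 bp
  147→156: 9 bp
  156→163: 7 bp
  163→10 (wrap): 167-163+10 = 14 bp

[5,5,6,7,7,7,8,9,9,9,9,9,9,9,9,10,11,14,15]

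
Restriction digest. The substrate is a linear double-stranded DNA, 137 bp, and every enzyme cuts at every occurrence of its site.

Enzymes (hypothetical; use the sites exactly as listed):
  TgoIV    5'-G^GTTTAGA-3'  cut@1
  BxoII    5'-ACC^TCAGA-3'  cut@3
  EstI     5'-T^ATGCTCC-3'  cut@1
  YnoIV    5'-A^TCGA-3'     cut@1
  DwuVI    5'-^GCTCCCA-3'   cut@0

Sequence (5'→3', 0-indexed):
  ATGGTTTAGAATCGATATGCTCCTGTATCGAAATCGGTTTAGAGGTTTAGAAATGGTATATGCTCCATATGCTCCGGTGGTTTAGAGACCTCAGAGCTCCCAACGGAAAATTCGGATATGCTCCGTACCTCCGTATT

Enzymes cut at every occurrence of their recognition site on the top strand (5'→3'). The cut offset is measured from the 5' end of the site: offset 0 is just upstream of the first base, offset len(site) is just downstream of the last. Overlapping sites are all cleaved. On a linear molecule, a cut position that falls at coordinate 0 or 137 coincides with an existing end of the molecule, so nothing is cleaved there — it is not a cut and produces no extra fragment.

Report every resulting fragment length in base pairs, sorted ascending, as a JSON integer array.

[3,5,5,8,8,9,9,11,11,11,15,20,22]

Site scan:
  TgoIV (GGTTTAGA, off=1): starts [2, 35, 43, 78] → cuts [3, 36, 44, 79]
  BxoII (ACCTCAGA, off=3): starts [87] → cuts [90]
  EstI (TATGCTCC, off=1): starts [15, 58, 67, 116] → cuts [16, 59, 68, 117]
  YnoIV (ATCGA, off=1): starts [10, 26] → cuts [11, 27]
  DwuVI (GCTCCCA, off=0): starts [95] → cuts [95]

Pooled cuts: [3, 11, 16, 27, 36, 44, 59, 68, 79, 90, 95, 117]

Fragments:
  [0,3): 3 bp
  [3,11): 8 bp
  [11,16): 5 bp
  [16,27): 11 bp
  [27,36): 9 bp
  [36,44): 8 bp
  [44,59): 15 bp
  [59,68): 9 bp
  [68,79): 11 bp
  [79,90): 11 bp
  [90,95): 5 bp
  [95,117): 22 bp
  [117,137): 20 bp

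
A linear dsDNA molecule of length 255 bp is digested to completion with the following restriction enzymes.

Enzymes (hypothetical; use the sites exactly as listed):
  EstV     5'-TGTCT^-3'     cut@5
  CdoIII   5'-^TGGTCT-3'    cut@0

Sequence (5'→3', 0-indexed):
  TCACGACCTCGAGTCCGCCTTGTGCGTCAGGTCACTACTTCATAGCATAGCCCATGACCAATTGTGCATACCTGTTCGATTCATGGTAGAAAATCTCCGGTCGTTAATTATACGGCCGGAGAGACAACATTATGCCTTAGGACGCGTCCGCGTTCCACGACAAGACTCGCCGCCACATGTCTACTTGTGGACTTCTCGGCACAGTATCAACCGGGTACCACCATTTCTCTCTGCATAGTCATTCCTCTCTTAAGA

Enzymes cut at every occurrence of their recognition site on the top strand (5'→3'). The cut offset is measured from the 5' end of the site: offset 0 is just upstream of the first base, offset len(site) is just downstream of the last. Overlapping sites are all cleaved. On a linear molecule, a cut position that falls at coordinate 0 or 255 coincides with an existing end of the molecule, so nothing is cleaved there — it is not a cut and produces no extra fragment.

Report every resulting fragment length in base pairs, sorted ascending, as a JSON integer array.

[73,182]

Per-enzyme occurrences:
  EstV TGTCT/5: at [177] ⇒ [182]
  CdoIII (TGGTCT, off=0): no sites

All cut coordinates (distinct, sorted): [182]

Fragments:
  [0,182): 182 bp
  [182,255): 73 bp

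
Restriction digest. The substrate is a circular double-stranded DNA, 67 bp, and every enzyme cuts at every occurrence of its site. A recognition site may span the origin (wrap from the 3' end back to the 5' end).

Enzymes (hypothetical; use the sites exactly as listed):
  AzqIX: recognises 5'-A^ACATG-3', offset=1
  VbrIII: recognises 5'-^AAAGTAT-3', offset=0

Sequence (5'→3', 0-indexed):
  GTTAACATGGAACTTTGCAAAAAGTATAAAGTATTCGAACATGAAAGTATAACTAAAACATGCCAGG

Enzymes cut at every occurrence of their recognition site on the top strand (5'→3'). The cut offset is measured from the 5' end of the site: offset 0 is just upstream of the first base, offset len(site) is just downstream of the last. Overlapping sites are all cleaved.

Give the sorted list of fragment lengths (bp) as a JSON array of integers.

[5,7,11,14,14,16]

Site scan:
  AzqIX (AACATG, off=1): starts [3, 37, 56] → cuts [4, 38, 57]
  VbrIII (AAAGTAT, off=0): starts [20, 27, 43] → cuts [20, 27, 43]

Pooled cuts: [4, 20, 27, 38, 43, 57]

Fragment lengths:
  4→20: 16 bp
  20→27: 7 bp
  27→38: 11 bp
  38→43: 5 bp
  43→57: 14 bp
  57→4 (wrap): 67-57+4 = 14 bp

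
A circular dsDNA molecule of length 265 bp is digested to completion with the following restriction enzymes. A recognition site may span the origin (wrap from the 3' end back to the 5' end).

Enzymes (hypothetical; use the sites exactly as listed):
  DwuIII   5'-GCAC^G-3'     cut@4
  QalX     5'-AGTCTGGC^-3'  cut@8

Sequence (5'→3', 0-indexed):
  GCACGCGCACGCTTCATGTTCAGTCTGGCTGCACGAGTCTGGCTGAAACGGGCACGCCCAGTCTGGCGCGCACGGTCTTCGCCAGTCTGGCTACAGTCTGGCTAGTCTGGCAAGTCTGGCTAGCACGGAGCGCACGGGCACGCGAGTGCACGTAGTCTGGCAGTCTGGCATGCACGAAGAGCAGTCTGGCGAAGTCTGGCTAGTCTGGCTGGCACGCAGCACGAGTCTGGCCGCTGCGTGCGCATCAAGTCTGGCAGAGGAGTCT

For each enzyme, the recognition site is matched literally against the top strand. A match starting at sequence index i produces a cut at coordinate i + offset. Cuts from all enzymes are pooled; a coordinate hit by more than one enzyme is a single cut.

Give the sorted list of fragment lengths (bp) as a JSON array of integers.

Site scan:
  DwuIII GCACG/4: at [0, 6, 30, 51, 69, 122, 131, 137, 147, 171, 211, 218] ⇒ [4, 10, 34, 55, 73, 126, 135, 141, 151, 175, 215, 222]
  QalX AGTCTGGC/8: at [21, 35, 59, 83, 94, 103, 112, 153, 161, 182, 192, 201, 223, 247] ⇒ [29, 43, 67, 91, 102, 111, 120, 161, 169, 190, 200, 209, 231, 255]

Pooled cuts: [4, 10, 29, 34, 43, 55, 67, 73, 91, 102, 111, 120, 126, 135, 141, 151, 161, 169, 175, 190, 200, 209, 215, 222, 231, 255]

Fragments:
  4→10: 6 bp
  10→29: 19 bp
  29→34: 5 bp
  34→43: 9 bp
  43→55: 12 bp
  55→67: 12 bp
  67→73: 6 bp
  73→91: 18 bp
  91→102: 11 bp
  102→111: 9 bp
  111→120: 9 bp
  120→126: 6 bp
  126→135: 9 bp
  135→141: 6 bp
  141→151: 10 bp
  151→161: 10 bp
  161→169: 8 bp
  169→175: 6 bp
  175→190: 15 bp
  190→200: 10 bp
  200→209: 9 bp
  209→215: 6 bp
  215→222: 7 bp
  222→231: 9 bp
  231→255: 24 bp
  255→4 (wrap): 265-255+4 = 14 bp

[5,6,6,6,6,6,6,7,8,9,9,9,9,9,9,10,10,10,11,12,12,14,15,18,19,24]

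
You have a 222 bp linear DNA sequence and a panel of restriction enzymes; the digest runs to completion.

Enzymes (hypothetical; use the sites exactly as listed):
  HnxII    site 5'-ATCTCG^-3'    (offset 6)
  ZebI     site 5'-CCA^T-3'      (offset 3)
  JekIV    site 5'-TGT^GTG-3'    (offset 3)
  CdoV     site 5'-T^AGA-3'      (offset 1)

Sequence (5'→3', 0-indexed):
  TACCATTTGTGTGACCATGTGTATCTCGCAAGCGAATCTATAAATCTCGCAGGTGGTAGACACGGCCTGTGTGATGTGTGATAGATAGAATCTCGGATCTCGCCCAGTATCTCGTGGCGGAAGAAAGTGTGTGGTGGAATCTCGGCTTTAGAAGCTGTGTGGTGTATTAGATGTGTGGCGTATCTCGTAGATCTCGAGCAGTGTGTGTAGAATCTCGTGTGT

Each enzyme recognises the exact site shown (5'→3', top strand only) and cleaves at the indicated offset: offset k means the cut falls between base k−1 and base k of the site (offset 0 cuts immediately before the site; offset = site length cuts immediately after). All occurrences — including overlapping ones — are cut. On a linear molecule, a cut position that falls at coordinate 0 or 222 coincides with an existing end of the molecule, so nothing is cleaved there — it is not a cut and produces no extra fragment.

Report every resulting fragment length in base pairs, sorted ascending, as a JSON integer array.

[1,4,4,5,5,5,5,5,6,7,7,7,8,8,8,9,9,9,10,11,12,13,13,14,16,21]

Per-enzyme occurrences:
  HnxII (ATCTCG, off=6): starts [22, 43, 89, 96, 108, 138, 181, 190, 211] → cuts [28, 49, 95, 102, 114, 144, 187, 196, 217]
  ZebI (CCAT, off=3): starts [2, 14] → cuts [5, 17]
  JekIV (TGTGTG, off=3): starts [7, 67, 74, 127, 155, 171, 201] → cuts [10, 70, 77, 130, 158, 174, 204]
  CdoV (TAGA, off=1): starts [56, 81, 85, 148, 167, 187, 207] → cuts [57, 82, 86, 149, 168, 188, 208]

Pooled cuts: [5, 10, 17, 28, 49, 57, 70, 77, 82, 86, 95, 102, 114, 130, 144, 149, 158, 168, 174, 187, 188, 196, 204, 208, 217]

Fragments:
  [0,5): 5 bp
  [5,10): 5 bp
  [10,17): 7 bp
  [17,28): 11 bp
  [28,49): 21 bp
  [49,57): 8 bp
  [57,70): 13 bp
  [70,77): 7 bp
  [77,82): 5 bp
  [82,86): 4 bp
  [86,95): 9 bp
  [95,102): 7 bp
  [102,114): 12 bp
  [114,130): 16 bp
  [130,144): 14 bp
  [144,149): 5 bp
  [149,158): 9 bp
  [158,168): 10 bp
  [168,174): 6 bp
  [174,187): 13 bp
  [187,188): 1 bp
  [188,196): 8 bp
  [196,204): 8 bp
  [204,208): 4 bp
  [208,217): 9 bp
  [217,222): 5 bp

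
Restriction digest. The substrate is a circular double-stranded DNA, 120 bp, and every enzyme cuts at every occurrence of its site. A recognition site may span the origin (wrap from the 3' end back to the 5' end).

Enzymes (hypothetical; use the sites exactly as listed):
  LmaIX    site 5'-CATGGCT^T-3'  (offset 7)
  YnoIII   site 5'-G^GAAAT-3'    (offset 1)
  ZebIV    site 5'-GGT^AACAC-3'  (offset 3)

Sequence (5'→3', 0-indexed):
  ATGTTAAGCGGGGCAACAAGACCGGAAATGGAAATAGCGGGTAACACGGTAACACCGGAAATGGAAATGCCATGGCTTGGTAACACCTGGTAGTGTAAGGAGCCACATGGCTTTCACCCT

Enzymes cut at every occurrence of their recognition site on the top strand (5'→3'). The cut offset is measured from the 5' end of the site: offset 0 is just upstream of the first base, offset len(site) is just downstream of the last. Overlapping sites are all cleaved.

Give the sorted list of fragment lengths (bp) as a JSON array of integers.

[4,6,6,7,8,12,14,31,32]

Scan for sites:
  LmaIX CATGGCTT/7: at [70, 105] ⇒ [77, 112]
  YnoIII GGAAAT/1: at [23, 29, 56, 62] ⇒ [24, 30, 57, 63]
  ZebIV GGTAACAC/3: at [39, 47, 78] ⇒ [42, 50, 81]

Pooled cuts: [24, 30, 42, 50, 57, 63, 77, 81, 112]

Fragment lengths:
  24→30: 6 bp
  30→42: 12 bp
  42→50: 8 bp
  50→57: 7 bp
  57→63: 6 bp
  63→77: 14 bp
  77→81: 4 bp
  81→112: 31 bp
  112→24 (wrap): 120-112+24 = 32 bp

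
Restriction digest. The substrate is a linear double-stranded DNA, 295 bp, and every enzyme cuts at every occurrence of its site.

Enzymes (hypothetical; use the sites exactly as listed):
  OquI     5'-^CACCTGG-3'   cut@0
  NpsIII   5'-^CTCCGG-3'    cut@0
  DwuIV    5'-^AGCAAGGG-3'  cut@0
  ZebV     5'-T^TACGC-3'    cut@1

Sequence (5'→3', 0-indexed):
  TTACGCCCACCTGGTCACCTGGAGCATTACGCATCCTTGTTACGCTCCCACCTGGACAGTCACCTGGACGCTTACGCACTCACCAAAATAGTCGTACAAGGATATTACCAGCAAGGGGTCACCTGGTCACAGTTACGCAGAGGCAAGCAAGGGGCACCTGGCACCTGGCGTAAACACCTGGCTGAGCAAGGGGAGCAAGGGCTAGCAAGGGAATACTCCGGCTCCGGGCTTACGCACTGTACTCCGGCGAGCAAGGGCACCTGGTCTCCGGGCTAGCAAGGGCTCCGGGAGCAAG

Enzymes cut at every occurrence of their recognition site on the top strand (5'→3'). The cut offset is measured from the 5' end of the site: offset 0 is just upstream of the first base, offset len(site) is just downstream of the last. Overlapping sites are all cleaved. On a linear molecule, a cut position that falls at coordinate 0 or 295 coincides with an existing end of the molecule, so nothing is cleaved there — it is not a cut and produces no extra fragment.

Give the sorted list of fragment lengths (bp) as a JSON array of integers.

[1,6,6,7,8,8,8,8,8,8,9,9,9,9,10,10,10,11,12,12,12,12,12,13,13,13,14,37]

Site scan:
  OquI (CACCTGG, off=0): starts [7, 15, 48, 60, 119, 154, 161, 174, 257] → cuts [7, 15, 48, 60, 119, 154, 161, 174, 257]
  NpsIII (CTCCGG, off=0): starts [215, 221, 241, 265, 282] → cuts [215, 221, 241, 265, 282]
  DwuIV (AGCAAGGG, off=0): starts [109, 145, 184, 193, 203, 249, 274] → cuts [109, 145, 184, 193, 203, 249, 274]
  ZebV (TTACGC, off=1): starts [0, 26, 39, 71, 132, 229] → cuts [1, 27, 40, 72, 133, 230]

Pooled cuts: [1, 7, 15, 27, 40, 48, 60, 72, 109, 119, 133, 145, 154, 161, 174, 184, 193, 203, 215, 221, 230, 241, 249, 257, 265, 274, 282]

Fragment lengths:
  [0,1): 1 bp
  [1,7): 6 bp
  [7,15): 8 bp
  [15,27): 12 bp
  [27,40): 13 bp
  [40,48): 8 bp
  [48,60): 12 bp
  [60,72): 12 bp
  [72,109): 37 bp
  [109,119): 10 bp
  [119,133): 14 bp
  [133,145): 12 bp
  [145,154): 9 bp
  [154,161): 7 bp
  [161,174): 13 bp
  [174,184): 10 bp
  [184,193): 9 bp
  [193,203): 10 bp
  [203,215): 12 bp
  [215,221): 6 bp
  [221,230): 9 bp
  [230,241): 11 bp
  [241,249): 8 bp
  [249,257): 8 bp
  [257,265): 8 bp
  [265,274): 9 bp
  [274,282): 8 bp
  [282,295): 13 bp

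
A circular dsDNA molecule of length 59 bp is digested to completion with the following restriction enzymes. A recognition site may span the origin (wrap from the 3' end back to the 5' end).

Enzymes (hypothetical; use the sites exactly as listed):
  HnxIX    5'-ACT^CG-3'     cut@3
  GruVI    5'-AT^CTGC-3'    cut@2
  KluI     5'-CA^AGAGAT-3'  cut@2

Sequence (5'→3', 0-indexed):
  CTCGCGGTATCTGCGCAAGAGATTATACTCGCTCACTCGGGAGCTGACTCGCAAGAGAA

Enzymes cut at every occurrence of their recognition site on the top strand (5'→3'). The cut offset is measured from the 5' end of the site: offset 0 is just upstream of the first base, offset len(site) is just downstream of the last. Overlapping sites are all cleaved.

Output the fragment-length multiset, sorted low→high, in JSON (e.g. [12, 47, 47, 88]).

Site scan:
  HnxIX (ACTCG, off=3): starts [26, 34, 46, 58] → cuts [2, 29, 37, 49]
  GruVI (ATCTGC, off=2): starts [8] → cuts [10]
  KluI (CAAGAGAT, off=2): starts [15] → cuts [17]

Pooled cuts: [2, 10, 17, 29, 37, 49]

Fragment lengths:
  2→10: 8 bp
  10→17: 7 bp
  17→29: 12 bp
  29→37: 8 bp
  37→49: 12 bp
  49→2 (wrap): 59-49+2 = 12 bp

[7,8,8,12,12,12]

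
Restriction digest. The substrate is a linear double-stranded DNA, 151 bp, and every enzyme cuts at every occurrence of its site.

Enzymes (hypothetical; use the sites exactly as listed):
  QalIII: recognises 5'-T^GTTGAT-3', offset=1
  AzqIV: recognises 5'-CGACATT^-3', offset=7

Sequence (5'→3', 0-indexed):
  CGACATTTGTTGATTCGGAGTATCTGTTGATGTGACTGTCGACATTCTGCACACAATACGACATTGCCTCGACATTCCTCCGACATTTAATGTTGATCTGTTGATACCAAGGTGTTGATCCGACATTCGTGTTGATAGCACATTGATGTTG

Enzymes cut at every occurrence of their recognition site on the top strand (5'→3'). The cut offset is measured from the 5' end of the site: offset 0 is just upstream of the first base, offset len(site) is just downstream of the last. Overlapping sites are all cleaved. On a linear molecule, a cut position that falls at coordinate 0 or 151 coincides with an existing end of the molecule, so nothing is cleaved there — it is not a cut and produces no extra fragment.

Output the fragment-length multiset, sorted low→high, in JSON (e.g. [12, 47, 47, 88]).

Scan for sites:
  QalIII TGTTGAT/1: at [7, 24, 90, 98, 112, 129] ⇒ [8, 25, 91, 99, 113, 130]
  AzqIV CGACATT/7: at [0, 39, 58, 69, 80, 120] ⇒ [7, 46, 65, 76, 87, 127]

Pooled cuts: [7, 8, 25, 46, 65, 76, 87, 91, 99, 113, 127, 130]

Fragment lengths:
  [0,7): 7 bp
  [7,8): 1 bp
  [8,25): 17 bp
  [25,46): 21 bp
  [46,65): 19 bp
  [65,76): 11 bp
  [76,87): 11 bp
  [87,91): 4 bp
  [91,99): 8 bp
  [99,113): 14 bp
  [113,127): 14 bp
  [127,130): 3 bp
  [130,151): 21 bp

[1,3,4,7,8,11,11,14,14,17,19,21,21]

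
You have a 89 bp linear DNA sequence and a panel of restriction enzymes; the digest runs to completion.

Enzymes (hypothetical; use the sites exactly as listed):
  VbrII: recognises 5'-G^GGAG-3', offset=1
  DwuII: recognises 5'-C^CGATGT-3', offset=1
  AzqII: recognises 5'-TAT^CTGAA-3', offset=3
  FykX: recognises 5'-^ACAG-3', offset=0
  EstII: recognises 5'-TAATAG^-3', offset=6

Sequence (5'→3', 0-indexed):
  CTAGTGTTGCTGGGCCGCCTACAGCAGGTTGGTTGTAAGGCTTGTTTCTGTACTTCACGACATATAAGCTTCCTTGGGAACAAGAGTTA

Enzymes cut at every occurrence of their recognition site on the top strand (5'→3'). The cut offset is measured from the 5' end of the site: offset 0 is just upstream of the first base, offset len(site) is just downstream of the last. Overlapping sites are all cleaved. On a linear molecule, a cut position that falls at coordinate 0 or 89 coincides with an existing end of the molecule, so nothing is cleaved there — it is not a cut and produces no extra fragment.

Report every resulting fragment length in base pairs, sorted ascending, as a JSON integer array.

Per-enzyme occurrences:
  VbrII (GGGAG, off=1): no sites
  DwuII (CCGATGT, off=1): no sites
  AzqII (TATCTGAA, off=3): no sites
  FykX ACAG/0: at [20] ⇒ [20]
  EstII (TAATAG, off=6): no sites

All cut coordinates (distinct, sorted): [20]

Fragment lengths:
  [0,20): 20 bp
  [20,89): 69 bp

[20,69]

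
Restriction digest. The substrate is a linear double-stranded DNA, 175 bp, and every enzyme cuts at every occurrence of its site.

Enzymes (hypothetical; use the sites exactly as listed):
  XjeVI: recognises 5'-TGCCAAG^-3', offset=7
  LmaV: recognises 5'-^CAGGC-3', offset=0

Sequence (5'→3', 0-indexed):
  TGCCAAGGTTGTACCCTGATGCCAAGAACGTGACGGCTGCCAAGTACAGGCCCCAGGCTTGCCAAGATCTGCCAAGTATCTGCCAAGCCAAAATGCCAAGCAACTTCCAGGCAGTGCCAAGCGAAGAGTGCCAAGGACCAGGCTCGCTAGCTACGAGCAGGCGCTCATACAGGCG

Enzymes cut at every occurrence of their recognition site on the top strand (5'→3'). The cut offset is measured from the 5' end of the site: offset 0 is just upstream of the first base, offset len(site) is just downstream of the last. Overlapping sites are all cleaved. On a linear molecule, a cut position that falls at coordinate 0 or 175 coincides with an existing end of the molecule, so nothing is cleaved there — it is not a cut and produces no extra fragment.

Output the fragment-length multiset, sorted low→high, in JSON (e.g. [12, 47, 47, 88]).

[2,3,6,7,7,7,10,11,12,13,13,14,14,18,19,19]

Per-enzyme occurrences:
  XjeVI TGCCAAG/7: at [0, 19, 37, 59, 69, 80, 93, 114, 128] ⇒ [7, 26, 44, 66, 76, 87, 100, 121, 135]
  LmaV CAGGC/0: at [46, 53, 107, 138, 157, 169] ⇒ [46, 53, 107, 138, 157, 169]

All cut coordinates (distinct, sorted): [7, 26, 44, 46, 53, 66, 76, 87, 100, 107, 121, 135, 138, 157, 169]

Fragments:
  [0,7): 7 bp
  [7,26): 19 bp
  [26,44): 18 bp
  [44,46): 2 bp
  [46,53): 7 bp
  [53,66): 13 bp
  [66,76): 10 bp
  [76,87): 11 bp
  [87,100): 13 bp
  [100,107): 7 bp
  [107,121): 14 bp
  [121,135): 14 bp
  [135,138): 3 bp
  [138,157): 19 bp
  [157,169): 12 bp
  [169,175): 6 bp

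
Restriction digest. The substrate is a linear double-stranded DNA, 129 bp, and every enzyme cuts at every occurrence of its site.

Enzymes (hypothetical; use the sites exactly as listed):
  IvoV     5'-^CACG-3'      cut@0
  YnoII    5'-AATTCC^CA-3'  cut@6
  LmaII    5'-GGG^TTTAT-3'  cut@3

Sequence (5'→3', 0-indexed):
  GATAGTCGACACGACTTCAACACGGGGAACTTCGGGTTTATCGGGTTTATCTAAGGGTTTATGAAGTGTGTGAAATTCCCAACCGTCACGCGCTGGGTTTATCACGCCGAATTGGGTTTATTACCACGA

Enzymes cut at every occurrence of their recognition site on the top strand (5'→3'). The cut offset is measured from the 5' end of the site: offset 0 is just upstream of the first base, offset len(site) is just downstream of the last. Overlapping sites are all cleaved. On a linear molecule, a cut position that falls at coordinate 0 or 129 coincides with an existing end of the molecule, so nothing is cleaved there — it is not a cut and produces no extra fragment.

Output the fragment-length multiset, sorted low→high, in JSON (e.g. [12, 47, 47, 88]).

[5,5,7,8,9,9,11,11,12,14,16,22]

Per-enzyme occurrences:
  IvoV (CACG, off=0): starts [9, 20, 86, 102, 124] → cuts [9, 20, 86, 102, 124]
  YnoII (AATTCCCA, off=6): starts [73] → cuts [79]
  LmaII (GGGTTTAT, off=3): starts [33, 42, 54, 94, 113] → cuts [36, 45, 57, 97, 116]

All cut coordinates (distinct, sorted): [9, 20, 36, 45, 57, 79, 86, 97, 102, 116, 124]

Fragments:
  [0,9): 9 bp
  [9,20): 11 bp
  [20,36): 16 bp
  [36,45): 9 bp
  [45,57): 12 bp
  [57,79): 22 bp
  [79,86): 7 bp
  [86,97): 11 bp
  [97,102): 5 bp
  [102,116): 14 bp
  [116,124): 8 bp
  [124,129): 5 bp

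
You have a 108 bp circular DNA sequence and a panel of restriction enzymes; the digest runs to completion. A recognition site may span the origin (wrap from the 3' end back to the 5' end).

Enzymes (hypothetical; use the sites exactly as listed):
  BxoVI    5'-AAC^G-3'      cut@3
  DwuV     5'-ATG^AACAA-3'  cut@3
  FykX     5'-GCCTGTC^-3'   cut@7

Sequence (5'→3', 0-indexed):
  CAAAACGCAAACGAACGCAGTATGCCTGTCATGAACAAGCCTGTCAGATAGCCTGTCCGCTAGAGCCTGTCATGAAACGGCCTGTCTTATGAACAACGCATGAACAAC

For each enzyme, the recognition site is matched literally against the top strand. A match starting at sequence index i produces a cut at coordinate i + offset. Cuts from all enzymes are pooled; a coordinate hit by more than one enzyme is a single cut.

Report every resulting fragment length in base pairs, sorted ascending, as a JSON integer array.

[3,4,5,5,6,6,7,8,12,12,12,14,14]

Scan for sites:
  BxoVI (AACG, off=3): starts [3, 9, 13, 75, 94] → cuts [6, 12, 16, 78, 97]
  DwuV (ATGAACAA, off=3): starts [30, 88, 99] → cuts [33, 91, 102]
  FykX (GCCTGTC, off=7): starts [23, 38, 50, 64, 79] → cuts [30, 45, 57, 71, 86]

All cut coordinates (distinct, sorted): [6, 12, 16, 30, 33, 45, 57, 71, 78, 86, 91, 97, 102]

Fragment lengths:
  6→12: 6 bp
  12→16: 4 bp
  16→30: 14 bp
  30→33: 3 bp
  33→45: 12 bp
  45→57: 12 bp
  57→71: 14 bp
  71→78: 7 bp
  78→86: 8 bp
  86→91: 5 bp
  91→97: 6 bp
  97→102: 5 bp
  102→6 (wrap): 108-102+6 = 12 bp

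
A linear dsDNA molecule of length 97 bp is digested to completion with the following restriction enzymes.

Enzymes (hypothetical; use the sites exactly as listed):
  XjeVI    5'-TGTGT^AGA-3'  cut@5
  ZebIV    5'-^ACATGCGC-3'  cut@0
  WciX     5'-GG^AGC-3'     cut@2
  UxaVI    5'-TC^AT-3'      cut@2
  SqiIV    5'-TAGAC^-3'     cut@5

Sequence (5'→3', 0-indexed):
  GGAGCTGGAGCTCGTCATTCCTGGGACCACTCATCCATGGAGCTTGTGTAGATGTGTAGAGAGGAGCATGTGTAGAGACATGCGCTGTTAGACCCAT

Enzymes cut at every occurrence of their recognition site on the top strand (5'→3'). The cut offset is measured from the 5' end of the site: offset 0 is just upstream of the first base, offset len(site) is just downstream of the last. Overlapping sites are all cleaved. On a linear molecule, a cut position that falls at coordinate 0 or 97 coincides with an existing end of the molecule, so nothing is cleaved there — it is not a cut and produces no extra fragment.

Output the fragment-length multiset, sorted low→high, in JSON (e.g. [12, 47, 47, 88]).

[2,4,4,6,7,8,8,8,9,9,16,16]

Per-enzyme occurrences:
  XjeVI TGTGTAGA/5: at [44, 52, 68] ⇒ [49, 57, 73]
  ZebIV ACATGCGC/0: at [77] ⇒ [77]
  WciX GGAGC/2: at [0, 6, 38, 62] ⇒ [2, 8, 40, 64]
  UxaVI TCAT/2: at [14, 30] ⇒ [16, 32]
  SqiIV TAGAC/5: at [88] ⇒ [93]

All cut coordinates (distinct, sorted): [2, 8, 16, 32, 40, 49, 57, 64, 73, 77, 93]

Fragments:
  [0,2): 2 bp
  [2,8): 6 bp
  [8,16): 8 bp
  [16,32): 16 bp
  [32,40): 8 bp
  [40,49): 9 bp
  [49,57): 8 bp
  [57,64): 7 bp
  [64,73): 9 bp
  [73,77): 4 bp
  [77,93): 16 bp
  [93,97): 4 bp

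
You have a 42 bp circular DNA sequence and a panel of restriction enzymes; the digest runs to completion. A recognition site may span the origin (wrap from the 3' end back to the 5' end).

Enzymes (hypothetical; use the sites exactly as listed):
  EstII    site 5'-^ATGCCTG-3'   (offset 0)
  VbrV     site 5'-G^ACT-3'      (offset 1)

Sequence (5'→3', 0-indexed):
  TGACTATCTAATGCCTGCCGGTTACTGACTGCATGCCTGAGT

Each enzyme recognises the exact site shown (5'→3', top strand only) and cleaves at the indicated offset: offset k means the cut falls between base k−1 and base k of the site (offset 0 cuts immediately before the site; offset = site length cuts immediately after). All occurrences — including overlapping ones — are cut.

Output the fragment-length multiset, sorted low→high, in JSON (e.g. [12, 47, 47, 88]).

[5,8,12,17]

Scan for sites:
  EstII (ATGCCTG, off=0): starts [10, 32] → cuts [10, 32]
  VbrV (GACT, off=1): starts [1, 26] → cuts [2, 27]

Pooled cuts: [2, 10, 27, 32]

Fragments:
  2→10: 8 bp
  10→27: 17 bp
  27→32: 5 bp
  32→2 (wrap): 42-32+2 = 12 bp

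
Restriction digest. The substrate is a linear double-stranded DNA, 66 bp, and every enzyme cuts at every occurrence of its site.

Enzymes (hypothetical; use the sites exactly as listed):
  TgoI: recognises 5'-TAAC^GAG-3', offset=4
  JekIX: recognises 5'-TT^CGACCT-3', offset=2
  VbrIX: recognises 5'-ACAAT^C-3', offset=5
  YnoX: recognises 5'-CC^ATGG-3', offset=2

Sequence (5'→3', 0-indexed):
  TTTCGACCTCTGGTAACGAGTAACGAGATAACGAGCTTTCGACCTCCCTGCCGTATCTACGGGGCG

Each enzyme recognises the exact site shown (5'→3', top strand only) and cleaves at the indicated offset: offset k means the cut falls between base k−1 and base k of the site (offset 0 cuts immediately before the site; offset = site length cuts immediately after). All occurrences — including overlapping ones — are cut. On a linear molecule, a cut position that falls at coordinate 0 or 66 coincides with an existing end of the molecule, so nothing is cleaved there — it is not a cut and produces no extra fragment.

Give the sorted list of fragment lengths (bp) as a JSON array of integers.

[3,7,7,8,14,27]

Scan for sites:
  TgoI TAACGAG/4: at [13, 20, 28] ⇒ [17, 24, 32]
  JekIX TTCGACCT/2: at [1, 37] ⇒ [3, 39]
  VbrIX (ACAATC, off=5): no sites
  YnoX (CCATGG, off=2): no sites

Pooled cuts: [3, 17, 24, 32, 39]

Fragments:
  [0,3): 3 bp
  [3,17): 14 bp
  [17,24): 7 bp
  [24,32): 8 bp
  [32,39): 7 bp
  [39,66): 27 bp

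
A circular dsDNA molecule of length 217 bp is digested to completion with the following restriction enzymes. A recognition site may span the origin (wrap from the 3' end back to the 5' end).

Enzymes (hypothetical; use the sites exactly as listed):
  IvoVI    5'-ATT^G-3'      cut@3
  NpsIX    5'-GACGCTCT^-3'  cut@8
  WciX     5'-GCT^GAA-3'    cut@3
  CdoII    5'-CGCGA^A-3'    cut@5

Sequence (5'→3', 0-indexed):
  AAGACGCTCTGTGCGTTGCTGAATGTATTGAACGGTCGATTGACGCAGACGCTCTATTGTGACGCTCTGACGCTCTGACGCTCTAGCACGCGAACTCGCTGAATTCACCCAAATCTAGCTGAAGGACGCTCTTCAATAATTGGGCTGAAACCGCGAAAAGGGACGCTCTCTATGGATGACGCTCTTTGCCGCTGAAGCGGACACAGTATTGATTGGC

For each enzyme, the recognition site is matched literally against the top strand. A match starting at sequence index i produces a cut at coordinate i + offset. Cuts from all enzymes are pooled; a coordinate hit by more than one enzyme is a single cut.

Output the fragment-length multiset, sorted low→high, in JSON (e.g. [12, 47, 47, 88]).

Per-enzyme occurrences:
  IvoVI ATTG/3: at [26, 38, 55, 138, 207, 211] ⇒ [29, 41, 58, 141, 210, 214]
  NpsIX GACGCTCT/8: at [2, 47, 60, 68, 76, 124, 161, 177] ⇒ [10, 55, 68, 76, 84, 132, 169, 185]
  WciX GCTGAA/3: at [17, 97, 117, 143, 190] ⇒ [20, 100, 120, 146, 193]
  CdoII CGCGAA/5: at [88, 151] ⇒ [93, 156]

Pooled cuts: [10, 20, 29, 41, 55, 58, 68, 76, 84, 93, 100, 120, 132, 141, 146, 156, 169, 185, 193, 210, 214]

Fragment lengths:
  10→20: 10 bp
  20→29: 9 bp
  29→41: 12 bp
  41→55: 14 bp
  55→58: 3 bp
  58→68: 10 bp
  68→76: 8 bp
  76→84: 8 bp
  84→93: 9 bp
  93→100: 7 bp
  100→120: 20 bp
  120→132: 12 bp
  132→141: 9 bp
  141→146: 5 bp
  146→156: 10 bp
  156→169: 13 bp
  169→185: 16 bp
  185→193: 8 bp
  193→210: 17 bp
  210→214: 4 bp
  214→10 (wrap): 217-214+10 = 13 bp

[3,4,5,7,8,8,8,9,9,9,10,10,10,12,12,13,13,14,16,17,20]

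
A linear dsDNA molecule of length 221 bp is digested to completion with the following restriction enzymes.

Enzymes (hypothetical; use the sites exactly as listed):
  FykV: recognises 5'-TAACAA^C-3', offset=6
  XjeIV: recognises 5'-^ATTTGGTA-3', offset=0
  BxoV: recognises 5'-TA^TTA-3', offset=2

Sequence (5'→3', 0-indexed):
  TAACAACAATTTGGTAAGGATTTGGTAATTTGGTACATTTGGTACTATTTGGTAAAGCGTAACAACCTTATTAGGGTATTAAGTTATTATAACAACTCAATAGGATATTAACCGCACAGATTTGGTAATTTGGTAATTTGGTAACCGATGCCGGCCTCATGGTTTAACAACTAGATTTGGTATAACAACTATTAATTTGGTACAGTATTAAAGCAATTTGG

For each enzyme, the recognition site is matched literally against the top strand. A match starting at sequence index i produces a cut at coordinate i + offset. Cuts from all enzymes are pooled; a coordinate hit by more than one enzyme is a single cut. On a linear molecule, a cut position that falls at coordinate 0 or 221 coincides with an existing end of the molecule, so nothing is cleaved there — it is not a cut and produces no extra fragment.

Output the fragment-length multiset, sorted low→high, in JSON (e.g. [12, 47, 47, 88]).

Site scan:
  FykV TAACAAC/6: at [0, 59, 89, 164, 182] ⇒ [6, 65, 95, 170, 188]
  XjeIV ATTTGGTA/0: at [8, 19, 27, 36, 46, 119, 127, 135, 174, 194] ⇒ [8, 19, 27, 36, 46, 119, 127, 135, 174, 194]
  BxoV TATTA/2: at [68, 76, 84, 105, 189, 205] ⇒ [70, 78, 86, 107, 191, 207]

All cut coordinates (distinct, sorted): [6, 8, 19, 27, 36, 46, 65, 70, 78, 86, 95, 107, 119, 127, 135, 170, 174, 188, 191, 194, 207]

Fragment lengths:
  [0,6): 6 bp
  [6,8): 2 bp
  [8,19): 11 bp
  [19,27): 8 bp
  [27,36): 9 bp
  [36,46): 10 bp
  [46,65): 19 bp
  [65,70): 5 bp
  [70,78): 8 bp
  [78,86): 8 bp
  [86,95): 9 bp
  [95,107): 12 bp
  [107,119): 12 bp
  [119,127): 8 bp
  [127,135): 8 bp
  [135,170): 35 bp
  [170,174): 4 bp
  [174,188): 14 bp
  [188,191): 3 bp
  [191,194): 3 bp
  [194,207): 13 bp
  [207,221): 14 bp

[2,3,3,4,5,6,8,8,8,8,8,9,9,10,11,12,12,13,14,14,19,35]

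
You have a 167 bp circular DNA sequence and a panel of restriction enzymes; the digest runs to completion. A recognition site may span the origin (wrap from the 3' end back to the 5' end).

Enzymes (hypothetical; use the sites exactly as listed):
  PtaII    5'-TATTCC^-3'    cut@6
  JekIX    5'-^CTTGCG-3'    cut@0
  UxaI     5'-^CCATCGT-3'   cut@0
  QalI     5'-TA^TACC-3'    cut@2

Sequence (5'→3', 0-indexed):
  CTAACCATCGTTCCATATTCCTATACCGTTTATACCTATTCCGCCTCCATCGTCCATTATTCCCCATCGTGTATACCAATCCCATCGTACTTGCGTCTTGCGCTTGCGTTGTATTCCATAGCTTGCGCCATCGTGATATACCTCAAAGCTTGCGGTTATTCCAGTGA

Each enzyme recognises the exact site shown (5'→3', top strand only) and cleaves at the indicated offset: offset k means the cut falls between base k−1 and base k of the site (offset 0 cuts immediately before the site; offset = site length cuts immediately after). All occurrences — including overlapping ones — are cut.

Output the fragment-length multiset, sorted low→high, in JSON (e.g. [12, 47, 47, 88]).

[2,4,4,6,6,7,8,8,9,9,10,10,10,11,14,15,17,17]

Site scan:
  PtaII TATTCC/6: at [15, 36, 57, 111, 156] ⇒ [21, 42, 63, 117, 162]
  JekIX CTTGCG/0: at [89, 96, 102, 121, 148] ⇒ [89, 96, 102, 121, 148]
  UxaI CCATCGT/0: at [4, 46, 63, 81, 127] ⇒ [4, 46, 63, 81, 127]
  QalI TATACC/2: at [21, 30, 71, 136] ⇒ [23, 32, 73, 138]

All cut coordinates (distinct, sorted): [4, 21, 23, 32, 42, 46, 63, 73, 81, 89, 96, 102, 117, 121, 127, 138, 148, 162]

Fragment lengths:
  4→21: 17 bp
  21→23: 2 bp
  23→32: 9 bp
  32→42: 10 bp
  42→46: 4 bp
  46→63: 17 bp
  63→73: 10 bp
  73→81: 8 bp
  81→89: 8 bp
  89→96: 7 bp
  96→102: 6 bp
  102→117: 15 bp
  117→121: 4 bp
  121→127: 6 bp
  127→138: 11 bp
  138→148: 10 bp
  148→162: 14 bp
  162→4 (wrap): 167-162+4 = 9 bp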